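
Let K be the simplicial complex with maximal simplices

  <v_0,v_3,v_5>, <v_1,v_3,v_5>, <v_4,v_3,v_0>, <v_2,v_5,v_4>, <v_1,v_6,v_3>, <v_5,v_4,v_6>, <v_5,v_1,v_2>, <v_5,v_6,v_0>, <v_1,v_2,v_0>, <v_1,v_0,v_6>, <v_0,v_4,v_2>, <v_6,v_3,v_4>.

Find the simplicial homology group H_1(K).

H_1 ≅ Z/2Z.

K has 7 vertices, 18 edges, 12 triangles.
rank ∂_1 = 6, rank ∂_2 = 12 ⇒ b_1 = 18 − 6 − 12 = 0; ∂_2 has invariant factor(s) [2] giving torsion. So H_1 ≅ Z/2Z.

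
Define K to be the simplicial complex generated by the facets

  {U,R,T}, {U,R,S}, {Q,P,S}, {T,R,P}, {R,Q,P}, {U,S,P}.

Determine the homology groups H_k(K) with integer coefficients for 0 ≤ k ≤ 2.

We work with the vertex ordering P < Q < R < S < T < U. The simplices of K, each written with vertices in increasing order, are:

  0-simplices (6): P, Q, R, S, T, U
  1-simplices (12): PQ, PR, PS, PT, PU, QR, QS, RS, RT, RU, SU, TU
  2-simplices (6): PQR, PQS, PRT, PSU, RSU, RTU

so the chain groups are C_0 ≅ Z^6, C_1 ≅ Z^12, C_2 ≅ Z^6.

The boundary map ∂_1: C_1 → C_0 maps an edge to its endpoints' difference, ∂[p,q] = q − p. For instance
  ∂QS = S − Q.
The resulting 6×12 matrix has rank 5, and its Smith normal form has invariant factors (1,1,1,1,1).

The boundary map ∂_2: C_2 → C_1 acts by ∂[p,q,r] = [q,r] − [p,r] + [p,q]. For instance
  ∂PRT = RT − PT + PR,
  ∂RTU = TU − RU + RT.
As a 12×6 matrix over Z this has rank 6, with invariant factors (1,1,1,1,1,1).

Now H_k = ker ∂_k / im ∂_{k+1}, so:

  H_0: rank C_0 − rank ∂_1 = 6 − 5 = 1, and the invariant factors of ∂_1 are all 1, so H_0 = Z.
  H_1: rank ker ∂_1 − rank ∂_2 = (12 − 5) − 6 = 1, and the invariant factors of ∂_2 are all 1, so H_1 = Z.
  H_2: rank ker ∂_2 − rank ∂_3 = (6 − 6) − 0 = 0, and there is no ∂_3, so H_2 = 0.

(K is a triangulation of the cylinder S^1 x I.)

H_0 = Z,  H_1 = Z,  H_2 = 0.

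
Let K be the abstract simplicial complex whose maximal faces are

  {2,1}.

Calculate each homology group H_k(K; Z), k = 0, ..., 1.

H_0 = Z,  H_1 = 0.

Fix the vertex order 1 < 2 and write every simplex with vertices in increasing order. Then dim K = 1 and the simplices of K are:

  0-simplices (2): [1], [2]
  1-simplices (1): [1,2]

Hence C_0 ≅ Z^2, C_1 ≅ Z^1.

The boundary map ∂_1: C_1 → C_0 is given by ∂[p,q] = [q] − [p]. For instance
  ∂[1,2] = [2] − [1].
This gives a 2×1 integer matrix of rank 1; reducing to Smith normal form yields diagonal entries (1).

Computing H_k = (kernel of ∂_k) / (image of ∂_{k+1}):

  H_0: rank C_0 − rank ∂_1 = 2 − 1 = 1, and the invariant factors of ∂_1 are all 1, so H_0 ≅ Z.
  H_1: rank ker ∂_1 − rank ∂_2 = (1 − 1) − 0 = 0, and there is no ∂_2, so H_1 ≅ 0.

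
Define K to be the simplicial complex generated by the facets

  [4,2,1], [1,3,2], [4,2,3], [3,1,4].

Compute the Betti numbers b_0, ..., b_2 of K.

b_0 = 1, b_1 = 0, b_2 = 1.

We work with the vertex ordering 1 < 2 < 3 < 4. The simplices of K, each written with vertices in increasing order, are:

  0-simplices (4): [1], [2], [3], [4]
  1-simplices (6): [1,2], [1,3], [1,4], [2,3], [2,4], [3,4]
  2-simplices (4): [1,2,3], [1,2,4], [1,3,4], [2,3,4]

Hence C_0 ≅ Z^4, C_1 ≅ Z^6, C_2 ≅ Z^4.

The boundary map ∂_1: C_1 → C_0 sends each edge [p,q] (with p < q) to q − p. For instance
  ∂[1,2] = [2] − [1].
The resulting 4×6 matrix has rank 3, and its Smith normal form has invariant factors (1,1,1).

The boundary map ∂_2: C_2 → C_1 maps a triangle to the signed sum of its edges. For instance
  ∂[1,2,4] = [2,4] − [1,4] + [1,2],
  ∂[2,3,4] = [3,4] − [2,4] + [2,3].
This gives a 6×4 integer matrix of rank 3; reducing to Smith normal form yields diagonal entries (1,1,1).

Reading off H_k = ker ∂_k / im ∂_{k+1}:

  H_0: rank C_0 − rank ∂_1 = 4 − 3 = 1, and the invariant factors of ∂_1 are all 1, so H_0 ≅ Z.
  H_1: rank ker ∂_1 − rank ∂_2 = (6 − 3) − 3 = 0, and the invariant factors of ∂_2 are all 1, so H_1 ≅ 0.
  H_2: rank ker ∂_2 − rank ∂_3 = (4 − 3) − 0 = 1, and there is no ∂_3, so H_2 ≅ Z.

As a check, the Euler characteristic is 4 − 6 + 4 = 2, which agrees with 1 − 0 + 1 = 2.

Hence the Betti numbers are b_0 = 1, b_1 = 0, b_2 = 1.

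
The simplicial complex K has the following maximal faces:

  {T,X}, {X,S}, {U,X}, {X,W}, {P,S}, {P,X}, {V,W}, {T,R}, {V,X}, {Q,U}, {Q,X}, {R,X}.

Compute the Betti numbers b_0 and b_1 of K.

Fix the vertex order P < Q < R < S < T < U < V < W < X and write every simplex with vertices in increasing order. Then dim K = 1 and the simplices of K are:

  0-simplices (9): P, Q, R, S, T, U, V, W, X
  1-simplices (12): PS, PX, QU, QX, RT, RX, SX, TX, UX, VW, VX, WX

giving chain groups C_0 ≅ Z^9, C_1 ≅ Z^12.

The boundary map ∂_1: C_1 → C_0 is given by ∂[p,q] = [q] − [p].
This gives a 9×12 integer matrix of rank 8; reducing to Smith normal form yields diagonal entries (1,1,1,1,1,1,1,1).

Reading off H_k = ker ∂_k / im ∂_{k+1}:

  H_0: rank C_0 − rank ∂_1 = 9 − 8 = 1, and the invariant factors of ∂_1 are all 1, so H_0 ≅ Z.
  H_1: rank ker ∂_1 − rank ∂_2 = (12 − 8) − 0 = 4, and there is no ∂_2, so H_1 ≅ Z^4.

As a check, the Euler characteristic is 9 − 12 = -3, which agrees with 1 − 4 = -3.

Hence the Betti numbers are b_0 = 1, b_1 = 4.

b_0 = 1, b_1 = 4.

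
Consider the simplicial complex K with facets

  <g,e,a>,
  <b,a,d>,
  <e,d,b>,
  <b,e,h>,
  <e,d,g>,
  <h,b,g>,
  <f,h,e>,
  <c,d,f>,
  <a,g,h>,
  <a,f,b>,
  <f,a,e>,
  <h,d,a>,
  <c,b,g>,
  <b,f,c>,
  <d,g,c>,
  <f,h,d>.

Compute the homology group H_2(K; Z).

H_2 ≅ Z.

Order the vertices as a < b < c < d < e < f < g < h. Listing each simplex with vertices in this order, K has dimension 2 with simplices:

  0-simplices (8): a, b, c, d, e, f, g, h
  1-simplices (24): ab, ad, ae, af, ag, ah, bc, bd, be, bf, bg, bh, cd, cf, cg, de, df, dg, dh, ef, eg, eh, fh, gh
  2-simplices (16): abd, abf, adh, aef, aeg, agh, bcf, bcg, bde, beh, bgh, cdf, cdg, deg, dfh, efh

Hence C_0 ≅ Z^8, C_1 ≅ Z^24, C_2 ≅ Z^16.

Boundary ∂_1: C_1 → C_0 is given by ∂[p,q] = [q] − [p]. For instance
  ∂cf = f − c.
The resulting 8×24 matrix has rank 7, and its Smith normal form has invariant factors (1,1,1,1,1,1,1).

The boundary map ∂_2: C_2 → C_1 maps a triangle to the signed sum of its edges. For instance
  ∂bgh = gh − bh + bg,
  ∂bcf = cf − bf + bc.
The resulting 24×16 matrix has rank 15, and its Smith normal form has invariant factors (1,1,1,1,1,1,1,1,1,1,1,1,1,1,1).

Computing H_k = (kernel of ∂_k) / (image of ∂_{k+1}):

  H_2: rank ker ∂_2 − rank ∂_3 = (16 − 15) − 0 = 1, and there is no ∂_3, so H_2 ≅ Z.

(K is a triangulation of the torus T^2.)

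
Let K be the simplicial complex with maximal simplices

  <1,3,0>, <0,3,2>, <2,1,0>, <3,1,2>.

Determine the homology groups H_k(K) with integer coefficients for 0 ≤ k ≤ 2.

K has 4 vertices, 6 edges, 4 triangles.
rank ∂_0 = 0, rank ∂_1 = 3 ⇒ b_0 = 4 − 0 − 3 = 1; all invariant factors of ∂_1 are 1 so no torsion. So H_0 = Z.
rank ∂_1 = 3, rank ∂_2 = 3 ⇒ b_1 = 6 − 3 − 3 = 0; all invariant factors of ∂_2 are 1 so no torsion. So H_1 = 0.
rank ∂_2 = 3, rank ∂_3 = 0 ⇒ b_2 = 4 − 3 − 0 = 1. So H_2 = Z.

H_0 = Z,  H_1 = 0,  H_2 = Z.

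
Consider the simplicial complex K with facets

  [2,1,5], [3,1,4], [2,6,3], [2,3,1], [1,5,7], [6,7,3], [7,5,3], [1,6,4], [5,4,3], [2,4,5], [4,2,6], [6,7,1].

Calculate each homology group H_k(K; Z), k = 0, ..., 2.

Take the total order 1 < 2 < 3 < 4 < 5 < 6 < 7 on the vertex set. Then K (dimension 2) consists of the simplices:

  0-simplices (7): [1], [2], [3], [4], [5], [6], [7]
  1-simplices (18): [1,2], [1,3], [1,4], [1,5], [1,6], [1,7], [2,3], [2,4], [2,5], [2,6], [3,4], [3,5], [3,6], [3,7], [4,5], [4,6], [5,7], [6,7]
  2-simplices (12): [1,2,3], [1,2,5], [1,3,4], [1,4,6], [1,5,7], [1,6,7], [2,3,6], [2,4,5], [2,4,6], [3,4,5], [3,5,7], [3,6,7]

Hence C_0 ≅ Z^7, C_1 ≅ Z^18, C_2 ≅ Z^12.

Boundary ∂_1: C_1 → C_0 is given by ∂[p,q] = [q] − [p].
This gives a 7×18 integer matrix of rank 6; reducing to Smith normal form yields diagonal entries (1,1,1,1,1,1).

Boundary ∂_2: C_2 → C_1 acts by ∂[p,q,r] = [q,r] − [p,r] + [p,q]. For instance
  ∂[3,6,7] = [6,7] − [3,7] + [3,6],
  ∂[1,2,5] = [2,5] − [1,5] + [1,2].
The 18×12 boundary matrix has rank 12 and Smith normal form diag(1,1,1,1,1,1,1,1,1,1,1,2).

From H_k ≅ ker(∂_k) / im(∂_{k+1}) we obtain:

  H_0: rank C_0 − rank ∂_1 = 7 − 6 = 1, and the invariant factors of ∂_1 are all 1, so H_0 ≅ Z.
  H_1: rank ker ∂_1 − rank ∂_2 = (18 − 6) − 12 = 0, and ∂_2 has invariant factor 2 > 1, so H_1 ≅ Z/2.
  H_2: rank ker ∂_2 − rank ∂_3 = (12 − 12) − 0 = 0, and there is no ∂_3, so H_2 ≅ 0.

H_0 ≅ Z,  H_1 ≅ Z/2,  H_2 = 0.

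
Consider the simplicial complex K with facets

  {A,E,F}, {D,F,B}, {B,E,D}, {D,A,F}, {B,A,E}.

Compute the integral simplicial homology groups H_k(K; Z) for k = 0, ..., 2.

Order the vertices as A < B < D < E < F. Listing each simplex with vertices in this order, K has dimension 2 with simplices:

  0-simplices (5): A, B, D, E, F
  1-simplices (10): AB, AD, AE, AF, BD, BE, BF, DE, DF, EF
  2-simplices (5): ABE, ADF, AEF, BDE, BDF

Hence C_0 ≅ Z^5, C_1 ≅ Z^10, C_2 ≅ Z^5.

∂_1: C_1 → C_0 sends each edge [p,q] (with p < q) to q − p. For instance
  ∂BD = D − B.
The 5×10 boundary matrix has rank 4 and Smith normal form diag(1,1,1,1).

Boundary ∂_2: C_2 → C_1 acts by ∂[p,q,r] = [q,r] − [p,r] + [p,q]. For instance
  ∂AEF = EF − AF + AE,
  ∂BDF = DF − BF + BD.
The 10×5 boundary matrix has rank 5 and Smith normal form diag(1,1,1,1,1).

From H_k ≅ ker(∂_k) / im(∂_{k+1}) we obtain:

  H_0: rank C_0 − rank ∂_1 = 5 − 4 = 1, and the invariant factors of ∂_1 are all 1, so H_0 = Z.
  H_1: rank ker ∂_1 − rank ∂_2 = (10 − 4) − 5 = 1, and the invariant factors of ∂_2 are all 1, so H_1 = Z.
  H_2: rank ker ∂_2 − rank ∂_3 = (5 − 5) − 0 = 0, and there is no ∂_3, so H_2 = 0.

As a check, the Euler characteristic is 5 − 10 + 5 = 0, which agrees with 1 − 1 + 0 = 0.

H_0 ≅ Z,  H_1 ≅ Z,  H_2 = 0.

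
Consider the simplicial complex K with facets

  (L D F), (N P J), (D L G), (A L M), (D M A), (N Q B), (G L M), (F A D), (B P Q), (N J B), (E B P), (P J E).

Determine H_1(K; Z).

H_1 = Z^2.

We work with the vertex ordering A < B < D < E < F < G < J < L < M < N < P < Q. The simplices of K, each written with vertices in increasing order, are:

  0-simplices (12): A, B, D, E, F, G, J, L, M, N, P, Q
  1-simplices (24): AD, AF, AL, AM, BE, BJ, BN, BP, BQ, DF, DG, DL, DM, EJ, EP, FL, GL, GM, JN, JP, LM, NP, NQ, PQ
  2-simplices (12): ADF, ADM, ALM, BEP, BJN, BNQ, BPQ, DFL, DGL, EJP, GLM, JNP

Hence C_0 ≅ Z^12, C_1 ≅ Z^24, C_2 ≅ Z^12.

The boundary map ∂_1: C_1 → C_0 is given by ∂[p,q] = [q] − [p]. For instance
  ∂BE = E − B.
The 12×24 boundary matrix has rank 10 and Smith normal form diag(1,1,1,1,1,1,1,1,1,1).

∂_2: C_2 → C_1 sends each 2-simplex [p,q,r] to [q,r] − [p,r] + [p,q]. For instance
  ∂BNQ = NQ − BQ + BN,
  ∂EJP = JP − EP + EJ.
The resulting 24×12 matrix has rank 12, and its Smith normal form has invariant factors (1,1,1,1,1,1,1,1,1,1,1,1).

Computing H_k = (kernel of ∂_k) / (image of ∂_{k+1}):

  H_1: rank ker ∂_1 − rank ∂_2 = (24 − 10) − 12 = 2, and the invariant factors of ∂_2 are all 1, so H_1 = Z^2.

(K is a triangulation of the disjoint union of the cylinder S^1 x I and the cylinder S^1 x I.)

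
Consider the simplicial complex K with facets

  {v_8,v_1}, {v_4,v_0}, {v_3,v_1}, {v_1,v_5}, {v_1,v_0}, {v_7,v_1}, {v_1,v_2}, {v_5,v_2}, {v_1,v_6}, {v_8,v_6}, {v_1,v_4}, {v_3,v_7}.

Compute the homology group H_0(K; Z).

H_0 = Z.

Fix the vertex order v_0 < v_1 < v_2 < v_3 < v_4 < v_5 < v_6 < v_7 < v_8 and write every simplex with vertices in increasing order. Then dim K = 1 and the simplices of K are:

  0-simplices (9): [v_0], [v_1], [v_2], [v_3], [v_4], [v_5], [v_6], [v_7], [v_8]
  1-simplices (12): [v_0,v_1], [v_0,v_4], [v_1,v_2], [v_1,v_3], [v_1,v_4], [v_1,v_5], [v_1,v_6], [v_1,v_7], [v_1,v_8], [v_2,v_5], [v_3,v_7], [v_6,v_8]

so the chain groups are C_0 ≅ Z^9, C_1 ≅ Z^12.

∂_1: C_1 → C_0 is given by ∂[p,q] = [q] − [p]. For instance
  ∂[v_0,v_1] = [v_1] − [v_0].
The resulting 9×12 matrix has rank 8, and its Smith normal form has invariant factors (1,1,1,1,1,1,1,1).

Now H_k = ker ∂_k / im ∂_{k+1}, so:

  H_0: rank C_0 − rank ∂_1 = 9 − 8 = 1, and the invariant factors of ∂_1 are all 1, so H_0 = Z.

(K is a triangulation of a wedge of 4 circles.)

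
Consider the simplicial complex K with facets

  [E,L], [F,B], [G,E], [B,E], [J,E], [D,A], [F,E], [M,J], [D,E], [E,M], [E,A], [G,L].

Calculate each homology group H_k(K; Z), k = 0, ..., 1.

H_0 ≅ Z,  H_1 ≅ Z^4.

Fix the vertex order A < B < D < E < F < G < J < L < M and write every simplex with vertices in increasing order. Then dim K = 1 and the simplices of K are:

  0-simplices (9): A, B, D, E, F, G, J, L, M
  1-simplices (12): AD, AE, BE, BF, DE, EF, EG, EJ, EL, EM, GL, JM

giving chain groups C_0 ≅ Z^9, C_1 ≅ Z^12.

Boundary ∂_1: C_1 → C_0 is given by ∂[p,q] = [q] − [p]. For instance
  ∂BE = E − B.
The resulting 9×12 matrix has rank 8, and its Smith normal form has invariant factors (1,1,1,1,1,1,1,1).

Now H_k = ker ∂_k / im ∂_{k+1}, so:

  H_0: rank C_0 − rank ∂_1 = 9 − 8 = 1, and the invariant factors of ∂_1 are all 1, so H_0 = Z.
  H_1: rank ker ∂_1 − rank ∂_2 = (12 − 8) − 0 = 4, and there is no ∂_2, so H_1 = Z^4.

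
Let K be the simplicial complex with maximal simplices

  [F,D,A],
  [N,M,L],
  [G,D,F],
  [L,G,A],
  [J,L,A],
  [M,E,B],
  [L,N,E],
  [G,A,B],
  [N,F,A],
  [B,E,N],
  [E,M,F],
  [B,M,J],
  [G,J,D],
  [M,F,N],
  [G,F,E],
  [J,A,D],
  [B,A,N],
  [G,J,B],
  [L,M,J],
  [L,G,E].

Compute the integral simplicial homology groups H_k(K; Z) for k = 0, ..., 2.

K has 10 vertices, 30 edges, 20 triangles.
rank ∂_0 = 0, rank ∂_1 = 9 ⇒ b_0 = 10 − 0 − 9 = 1; all invariant factors of ∂_1 are 1 so no torsion. So H_0 = Z.
rank ∂_1 = 9, rank ∂_2 = 20 ⇒ b_1 = 30 − 9 − 20 = 1; ∂_2 has invariant factor(s) [2] giving torsion. So H_1 = Z × Z/2.
rank ∂_2 = 20, rank ∂_3 = 0 ⇒ b_2 = 20 − 20 − 0 = 0. So H_2 = 0.

H_0 ≅ Z,  H_1 ≅ Z × Z/2,  H_2 = 0.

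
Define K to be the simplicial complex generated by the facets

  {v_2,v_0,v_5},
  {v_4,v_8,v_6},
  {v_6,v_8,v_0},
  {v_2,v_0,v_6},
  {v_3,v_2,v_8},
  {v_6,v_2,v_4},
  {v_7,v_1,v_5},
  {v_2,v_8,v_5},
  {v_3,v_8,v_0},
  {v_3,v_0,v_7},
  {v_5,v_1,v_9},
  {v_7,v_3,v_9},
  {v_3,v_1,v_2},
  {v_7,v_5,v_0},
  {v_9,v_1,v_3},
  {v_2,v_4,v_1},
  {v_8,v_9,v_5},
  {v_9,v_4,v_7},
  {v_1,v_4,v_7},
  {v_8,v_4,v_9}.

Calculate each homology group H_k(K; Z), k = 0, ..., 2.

We work with the vertex ordering v_0 < v_1 < v_2 < v_3 < v_4 < v_5 < v_6 < v_7 < v_8 < v_9. The simplices of K, each written with vertices in increasing order, are:

  0-simplices (10): [v_0], [v_1], [v_2], [v_3], [v_4], [v_5], [v_6], [v_7], [v_8], [v_9]
  1-simplices (30): (30 of them)
  2-simplices (20): (20 of them)

giving chain groups C_0 ≅ Z^10, C_1 ≅ Z^30, C_2 ≅ Z^20.

∂_1: C_1 → C_0 is given by ∂[p,q] = [q] − [p]. For instance
  ∂[v_2,v_4] = [v_4] − [v_2].
The resulting 10×30 matrix has rank 9, and its Smith normal form has invariant factors (1,1,1,1,1,1,1,1,1).

The boundary map ∂_2: C_2 → C_1 maps a triangle to the signed sum of its edges. For instance
  ∂[v_1,v_2,v_3] = [v_2,v_3] − [v_1,v_3] + [v_1,v_2],
  ∂[v_2,v_5,v_8] = [v_5,v_8] − [v_2,v_8] + [v_2,v_5].
The 30×20 boundary matrix has rank 20 and Smith normal form diag(1,1,1,1,1,1,1,1,1,1,1,1,1,1,1,1,1,1,1,2).

From H_k ≅ ker(∂_k) / im(∂_{k+1}) we obtain:

  H_0: rank C_0 − rank ∂_1 = 10 − 9 = 1, and the invariant factors of ∂_1 are all 1, so H_0 ≅ Z.
  H_1: rank ker ∂_1 − rank ∂_2 = (30 − 9) − 20 = 1, and ∂_2 has invariant factor 2 > 1, so H_1 ≅ Z ⊕ Z/2Z.
  H_2: rank ker ∂_2 − rank ∂_3 = (20 − 20) − 0 = 0, and there is no ∂_3, so H_2 ≅ 0.

As a check, the Euler characteristic is 10 − 30 + 20 = 0, which agrees with 1 − 1 + 0 = 0.

H_0 ≅ Z,  H_1 ≅ Z ⊕ Z/2Z,  H_2 = 0.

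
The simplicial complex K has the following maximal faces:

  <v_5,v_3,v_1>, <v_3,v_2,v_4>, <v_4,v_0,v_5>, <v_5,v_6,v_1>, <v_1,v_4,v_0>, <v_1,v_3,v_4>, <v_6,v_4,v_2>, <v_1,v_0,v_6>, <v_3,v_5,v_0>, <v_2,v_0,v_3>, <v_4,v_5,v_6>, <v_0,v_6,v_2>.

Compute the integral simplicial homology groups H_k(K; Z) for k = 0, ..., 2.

H_0 = Z,  H_1 = Z/2Z,  H_2 = 0.

Fix the vertex order v_0 < v_1 < v_2 < v_3 < v_4 < v_5 < v_6 and write every simplex with vertices in increasing order. Then dim K = 2 and the simplices of K are:

  0-simplices (7): [v_0], [v_1], [v_2], [v_3], [v_4], [v_5], [v_6]
  1-simplices (18): (18 of them)
  2-simplices (12): (12 of them)

giving chain groups C_0 ≅ Z^7, C_1 ≅ Z^18, C_2 ≅ Z^12.

∂_1: C_1 → C_0 is given by ∂[p,q] = [q] − [p]. For instance
  ∂[v_2,v_3] = [v_3] − [v_2].
This gives a 7×18 integer matrix of rank 6; reducing to Smith normal form yields diagonal entries (1,1,1,1,1,1).

The boundary map ∂_2: C_2 → C_1 acts by ∂[p,q,r] = [q,r] − [p,r] + [p,q]. For instance
  ∂[v_0,v_1,v_6] = [v_1,v_6] − [v_0,v_6] + [v_0,v_1],
  ∂[v_0,v_4,v_5] = [v_4,v_5] − [v_0,v_5] + [v_0,v_4].
The resulting 18×12 matrix has rank 12, and its Smith normal form has invariant factors (1,1,1,1,1,1,1,1,1,1,1,2).

Reading off H_k = ker ∂_k / im ∂_{k+1}:

  H_0: rank C_0 − rank ∂_1 = 7 − 6 = 1, and the invariant factors of ∂_1 are all 1, so H_0 ≅ Z.
  H_1: rank ker ∂_1 − rank ∂_2 = (18 − 6) − 12 = 0, and ∂_2 has invariant factor 2 > 1, so H_1 ≅ Z/2Z.
  H_2: rank ker ∂_2 − rank ∂_3 = (12 − 12) − 0 = 0, and there is no ∂_3, so H_2 ≅ 0.

As a check, the Euler characteristic is 7 − 18 + 12 = 1, which agrees with 1 − 0 + 0 = 1.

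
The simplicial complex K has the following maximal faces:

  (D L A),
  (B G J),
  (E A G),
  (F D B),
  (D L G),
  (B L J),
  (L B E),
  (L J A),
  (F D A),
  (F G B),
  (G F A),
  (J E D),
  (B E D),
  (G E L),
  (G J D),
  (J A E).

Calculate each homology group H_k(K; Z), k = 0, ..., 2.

We work with the vertex ordering A < B < D < E < F < G < J < L. The simplices of K, each written with vertices in increasing order, are:

  0-simplices (8): A, B, D, E, F, G, J, L
  1-simplices (24): AD, AE, AF, AG, AJ, AL, BD, BE, BF, BG, BJ, BL, DE, DF, DG, DJ, DL, EG, EJ, EL, FG, GJ, GL, JL
  2-simplices (16): ADF, ADL, AEG, AEJ, AFG, AJL, BDE, BDF, BEL, BFG, BGJ, BJL, DEJ, DGJ, DGL, EGL

Hence C_0 ≅ Z^8, C_1 ≅ Z^24, C_2 ≅ Z^16.

Boundary ∂_1: C_1 → C_0 maps an edge to its endpoints' difference, ∂[p,q] = q − p.
The resulting 8×24 matrix has rank 7, and its Smith normal form has invariant factors (1,1,1,1,1,1,1).

∂_2: C_2 → C_1 sends each 2-simplex [p,q,r] to [q,r] − [p,r] + [p,q]. For instance
  ∂AEJ = EJ − AJ + AE,
  ∂AJL = JL − AL + AJ.
As a 24×16 matrix over Z this has rank 15, with invariant factors (1,1,1,1,1,1,1,1,1,1,1,1,1,1,1).

Now H_k = ker ∂_k / im ∂_{k+1}, so:

  H_0: rank C_0 − rank ∂_1 = 8 − 7 = 1, and the invariant factors of ∂_1 are all 1, so H_0 = Z.
  H_1: rank ker ∂_1 − rank ∂_2 = (24 − 7) − 15 = 2, and the invariant factors of ∂_2 are all 1, so H_1 = Z^2.
  H_2: rank ker ∂_2 − rank ∂_3 = (16 − 15) − 0 = 1, and there is no ∂_3, so H_2 = Z.

As a check, the Euler characteristic is 8 − 24 + 16 = 0, which agrees with 1 − 2 + 1 = 0.

H_0 = Z,  H_1 = Z^2,  H_2 = Z.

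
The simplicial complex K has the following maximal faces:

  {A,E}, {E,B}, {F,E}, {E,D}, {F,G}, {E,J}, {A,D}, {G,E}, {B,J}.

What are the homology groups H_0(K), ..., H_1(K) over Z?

Fix the vertex order A < B < D < E < F < G < J and write every simplex with vertices in increasing order. Then dim K = 1 and the simplices of K are:

  0-simplices (7): A, B, D, E, F, G, J
  1-simplices (9): AD, AE, BE, BJ, DE, EF, EG, EJ, FG

Hence C_0 ≅ Z^7, C_1 ≅ Z^9.

∂_1: C_1 → C_0 maps an edge to its endpoints' difference, ∂[p,q] = q − p.
The resulting 7×9 matrix has rank 6, and its Smith normal form has invariant factors (1,1,1,1,1,1).

Reading off H_k = ker ∂_k / im ∂_{k+1}:

  H_0: rank C_0 − rank ∂_1 = 7 − 6 = 1, and the invariant factors of ∂_1 are all 1, so H_0 = Z.
  H_1: rank ker ∂_1 − rank ∂_2 = (9 − 6) − 0 = 3, and there is no ∂_2, so H_1 = Z^3.

(K is a triangulation of a wedge of 3 circles.)

H_0 ≅ Z,  H_1 ≅ Z^3.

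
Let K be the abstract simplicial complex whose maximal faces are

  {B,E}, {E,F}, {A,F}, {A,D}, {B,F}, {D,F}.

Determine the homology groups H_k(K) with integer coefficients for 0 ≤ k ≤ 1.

Fix the vertex order A < B < D < E < F and write every simplex with vertices in increasing order. Then dim K = 1 and the simplices of K are:

  0-simplices (5): A, B, D, E, F
  1-simplices (6): AD, AF, BE, BF, DF, EF

so the chain groups are C_0 ≅ Z^5, C_1 ≅ Z^6.

∂_1: C_1 → C_0 maps an edge to its endpoints' difference, ∂[p,q] = q − p.
The resulting 5×6 matrix has rank 4, and its Smith normal form has invariant factors (1,1,1,1).

Reading off H_k = ker ∂_k / im ∂_{k+1}:

  H_0: rank C_0 − rank ∂_1 = 5 − 4 = 1, and the invariant factors of ∂_1 are all 1, so H_0 = Z.
  H_1: rank ker ∂_1 − rank ∂_2 = (6 − 4) − 0 = 2, and there is no ∂_2, so H_1 = Z^2.

As a check, the Euler characteristic is 5 − 6 = -1, which agrees with 1 − 2 = -1.

H_0 ≅ Z,  H_1 ≅ Z^2.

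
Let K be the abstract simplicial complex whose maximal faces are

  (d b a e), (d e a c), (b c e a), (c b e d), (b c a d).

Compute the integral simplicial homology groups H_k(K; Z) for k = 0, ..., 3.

H_0 = Z,  H_1 = 0,  H_2 = 0,  H_3 = Z.

Fix the vertex order a < b < c < d < e and write every simplex with vertices in increasing order. Then dim K = 3 and the simplices of K are:

  0-simplices (5): a, b, c, d, e
  1-simplices (10): ab, ac, ad, ae, bc, bd, be, cd, ce, de
  2-simplices (10): abc, abd, abe, acd, ace, ade, bcd, bce, bde, cde
  3-simplices (5): abcd, abce, abde, acde, bcde

so the chain groups are C_0 ≅ Z^5, C_1 ≅ Z^10, C_2 ≅ Z^10, C_3 ≅ Z^5.

The boundary map ∂_1: C_1 → C_0 is given by ∂[p,q] = [q] − [p]. For instance
  ∂ad = d − a.
The 5×10 boundary matrix has rank 4 and Smith normal form diag(1,1,1,1).

Boundary ∂_2: C_2 → C_1 acts by ∂[p,q,r] = [q,r] − [p,r] + [p,q]. For instance
  ∂abe = be − ae + ab,
  ∂acd = cd − ad + ac.
As a 10×10 matrix over Z this has rank 6, with invariant factors (1,1,1,1,1,1).

Boundary ∂_3: C_3 → C_2 sends each 3-simplex σ to the alternating sum Σ_i (−1)^i (σ with its i-th vertex removed). For instance
  ∂acde = cde − ade + ace − acd,
  ∂abcd = bcd − acd + abd − abc.
As a 10×5 matrix over Z this has rank 4, with invariant factors (1,1,1,1).

Reading off H_k = ker ∂_k / im ∂_{k+1}:

  H_0: rank C_0 − rank ∂_1 = 5 − 4 = 1, and the invariant factors of ∂_1 are all 1, so H_0 ≅ Z.
  H_1: rank ker ∂_1 − rank ∂_2 = (10 − 4) − 6 = 0, and the invariant factors of ∂_2 are all 1, so H_1 ≅ 0.
  H_2: rank ker ∂_2 − rank ∂_3 = (10 − 6) − 4 = 0, and the invariant factors of ∂_3 are all 1, so H_2 ≅ 0.
  H_3: rank ker ∂_3 − rank ∂_4 = (5 − 4) − 0 = 1, and there is no ∂_4, so H_3 ≅ Z.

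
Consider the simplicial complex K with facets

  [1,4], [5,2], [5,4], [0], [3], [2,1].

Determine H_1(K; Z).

H_1 ≅ Z.

Order the vertices as 0 < 1 < 2 < 3 < 4 < 5. Listing each simplex with vertices in this order, K has dimension 1 with simplices:

  0-simplices (6): [0], [1], [2], [3], [4], [5]
  1-simplices (4): [1,2], [1,4], [2,5], [4,5]

giving chain groups C_0 ≅ Z^6, C_1 ≅ Z^4.

∂_1: C_1 → C_0 maps an edge to its endpoints' difference, ∂[p,q] = q − p.
As a 6×4 matrix over Z this has rank 3, with invariant factors (1,1,1).

From H_k ≅ ker(∂_k) / im(∂_{k+1}) we obtain:

  H_1: rank ker ∂_1 − rank ∂_2 = (4 − 3) − 0 = 1, and there is no ∂_2, so H_1 = Z.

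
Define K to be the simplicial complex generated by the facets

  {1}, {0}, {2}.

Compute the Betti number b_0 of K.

b_0 = 3.

Fix the vertex order 0 < 1 < 2 and write every simplex with vertices in increasing order. Then dim K = 0 and the simplices of K are:

  0-simplices (3): [0], [1], [2]

so the chain groups are C_0 ≅ Z^3.

Now H_k = ker ∂_k / im ∂_{k+1}, so:

  H_0: rank C_0 − rank ∂_1 = 3 − 0 = 3, and there is no ∂_1, so H_0 = Z^3.

Hence the Betti numbers are b_0 = 3.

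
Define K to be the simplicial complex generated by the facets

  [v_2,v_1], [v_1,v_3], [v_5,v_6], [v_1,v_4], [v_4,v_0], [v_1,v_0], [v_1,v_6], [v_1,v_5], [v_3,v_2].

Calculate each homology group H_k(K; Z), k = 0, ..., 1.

H_0 ≅ Z,  H_1 ≅ Z^3.

Take the total order v_0 < v_1 < v_2 < v_3 < v_4 < v_5 < v_6 on the vertex set. Then K (dimension 1) consists of the simplices:

  0-simplices (7): [v_0], [v_1], [v_2], [v_3], [v_4], [v_5], [v_6]
  1-simplices (9): [v_0,v_1], [v_0,v_4], [v_1,v_2], [v_1,v_3], [v_1,v_4], [v_1,v_5], [v_1,v_6], [v_2,v_3], [v_5,v_6]

Hence C_0 ≅ Z^7, C_1 ≅ Z^9.

∂_1: C_1 → C_0 is given by ∂[p,q] = [q] − [p].
The 7×9 boundary matrix has rank 6 and Smith normal form diag(1,1,1,1,1,1).

Computing H_k = (kernel of ∂_k) / (image of ∂_{k+1}):

  H_0: rank C_0 − rank ∂_1 = 7 − 6 = 1, and the invariant factors of ∂_1 are all 1, so H_0 = Z.
  H_1: rank ker ∂_1 − rank ∂_2 = (9 − 6) − 0 = 3, and there is no ∂_2, so H_1 = Z^3.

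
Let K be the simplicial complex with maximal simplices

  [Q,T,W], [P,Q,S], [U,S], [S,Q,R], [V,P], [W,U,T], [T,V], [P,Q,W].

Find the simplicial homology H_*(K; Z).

H_0 ≅ Z,  H_1 ≅ Z^2,  H_2 = 0.

K has 8 vertices, 14 edges, 5 triangles.
rank ∂_0 = 0, rank ∂_1 = 7 ⇒ b_0 = 8 − 0 − 7 = 1; all invariant factors of ∂_1 are 1 so no torsion. So H_0 = Z.
rank ∂_1 = 7, rank ∂_2 = 5 ⇒ b_1 = 14 − 7 − 5 = 2; all invariant factors of ∂_2 are 1 so no torsion. So H_1 = Z^2.
rank ∂_2 = 5, rank ∂_3 = 0 ⇒ b_2 = 5 − 5 − 0 = 0. So H_2 = 0.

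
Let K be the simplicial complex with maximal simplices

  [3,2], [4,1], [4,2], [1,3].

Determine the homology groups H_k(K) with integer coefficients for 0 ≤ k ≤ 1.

Fix the vertex order 1 < 2 < 3 < 4 and write every simplex with vertices in increasing order. Then dim K = 1 and the simplices of K are:

  0-simplices (4): [1], [2], [3], [4]
  1-simplices (4): [1,3], [1,4], [2,3], [2,4]

Hence C_0 ≅ Z^4, C_1 ≅ Z^4.

∂_1: C_1 → C_0 is given by ∂[p,q] = [q] − [p].
This gives a 4×4 integer matrix of rank 3; reducing to Smith normal form yields diagonal entries (1,1,1).

Reading off H_k = ker ∂_k / im ∂_{k+1}:

  H_0: rank C_0 − rank ∂_1 = 4 − 3 = 1, and the invariant factors of ∂_1 are all 1, so H_0 = Z.
  H_1: rank ker ∂_1 − rank ∂_2 = (4 − 3) − 0 = 1, and there is no ∂_2, so H_1 = Z.

As a check, the Euler characteristic is 4 − 4 = 0, which agrees with 1 − 1 = 0.
(K is a triangulation of the circle S^1.)

H_0 ≅ Z,  H_1 ≅ Z.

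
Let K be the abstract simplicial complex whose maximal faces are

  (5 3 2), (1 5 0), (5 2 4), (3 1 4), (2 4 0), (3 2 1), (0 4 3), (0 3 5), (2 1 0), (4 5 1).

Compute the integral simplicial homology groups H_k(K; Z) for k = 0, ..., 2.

We work with the vertex ordering 0 < 1 < 2 < 3 < 4 < 5. The simplices of K, each written with vertices in increasing order, are:

  0-simplices (6): [0], [1], [2], [3], [4], [5]
  1-simplices (15): [0,1], [0,2], [0,3], [0,4], [0,5], [1,2], [1,3], [1,4], [1,5], [2,3], [2,4], [2,5], [3,4], [3,5], [4,5]
  2-simplices (10): [0,1,2], [0,1,5], [0,2,4], [0,3,4], [0,3,5], [1,2,3], [1,3,4], [1,4,5], [2,3,5], [2,4,5]

Hence C_0 ≅ Z^6, C_1 ≅ Z^15, C_2 ≅ Z^10.

Boundary ∂_1: C_1 → C_0 sends each edge [p,q] (with p < q) to q − p. For instance
  ∂[2,5] = [5] − [2].
The resulting 6×15 matrix has rank 5, and its Smith normal form has invariant factors (1,1,1,1,1).

The boundary map ∂_2: C_2 → C_1 acts by ∂[p,q,r] = [q,r] − [p,r] + [p,q]. For instance
  ∂[1,4,5] = [4,5] − [1,5] + [1,4],
  ∂[2,3,5] = [3,5] − [2,5] + [2,3].
As a 15×10 matrix over Z this has rank 10, with invariant factors (1,1,1,1,1,1,1,1,1,2).

Now H_k = ker ∂_k / im ∂_{k+1}, so:

  H_0: rank C_0 − rank ∂_1 = 6 − 5 = 1, and the invariant factors of ∂_1 are all 1, so H_0 = Z.
  H_1: rank ker ∂_1 − rank ∂_2 = (15 − 5) − 10 = 0, and ∂_2 has invariant factor 2 > 1, so H_1 = Z/2.
  H_2: rank ker ∂_2 − rank ∂_3 = (10 − 10) − 0 = 0, and there is no ∂_3, so H_2 = 0.

H_0 ≅ Z,  H_1 ≅ Z/2,  H_2 = 0.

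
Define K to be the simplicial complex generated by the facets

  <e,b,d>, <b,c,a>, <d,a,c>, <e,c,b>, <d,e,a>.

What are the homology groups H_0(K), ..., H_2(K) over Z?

H_0 ≅ Z,  H_1 ≅ Z,  H_2 = 0.

We work with the vertex ordering a < b < c < d < e. The simplices of K, each written with vertices in increasing order, are:

  0-simplices (5): a, b, c, d, e
  1-simplices (10): ab, ac, ad, ae, bc, bd, be, cd, ce, de
  2-simplices (5): abc, acd, ade, bce, bde

Hence C_0 ≅ Z^5, C_1 ≅ Z^10, C_2 ≅ Z^5.

∂_1: C_1 → C_0 is given by ∂[p,q] = [q] − [p]. For instance
  ∂cd = d − c.
This gives a 5×10 integer matrix of rank 4; reducing to Smith normal form yields diagonal entries (1,1,1,1).

Boundary ∂_2: C_2 → C_1 maps a triangle to the signed sum of its edges. For instance
  ∂ade = de − ae + ad,
  ∂acd = cd − ad + ac.
This gives a 10×5 integer matrix of rank 5; reducing to Smith normal form yields diagonal entries (1,1,1,1,1).

Reading off H_k = ker ∂_k / im ∂_{k+1}:

  H_0: rank C_0 − rank ∂_1 = 5 − 4 = 1, and the invariant factors of ∂_1 are all 1, so H_0 = Z.
  H_1: rank ker ∂_1 − rank ∂_2 = (10 − 4) − 5 = 1, and the invariant factors of ∂_2 are all 1, so H_1 = Z.
  H_2: rank ker ∂_2 − rank ∂_3 = (5 − 5) − 0 = 0, and there is no ∂_3, so H_2 = 0.

As a check, the Euler characteristic is 5 − 10 + 5 = 0, which agrees with 1 − 1 + 0 = 0.
(K is a triangulation of the Möbius band.)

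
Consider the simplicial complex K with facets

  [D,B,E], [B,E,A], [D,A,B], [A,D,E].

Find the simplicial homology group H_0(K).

H_0 ≅ Z.

Fix the vertex order A < B < D < E and write every simplex with vertices in increasing order. Then dim K = 2 and the simplices of K are:

  0-simplices (4): A, B, D, E
  1-simplices (6): AB, AD, AE, BD, BE, DE
  2-simplices (4): ABD, ABE, ADE, BDE

giving chain groups C_0 ≅ Z^4, C_1 ≅ Z^6, C_2 ≅ Z^4.

∂_1: C_1 → C_0 is given by ∂[p,q] = [q] − [p]. For instance
  ∂AB = B − A.
The resulting 4×6 matrix has rank 3, and its Smith normal form has invariant factors (1,1,1).

Boundary ∂_2: C_2 → C_1 sends each 2-simplex [p,q,r] to [q,r] − [p,r] + [p,q]. For instance
  ∂BDE = DE − BE + BD,
  ∂ADE = DE − AE + AD.
This gives a 6×4 integer matrix of rank 3; reducing to Smith normal form yields diagonal entries (1,1,1).

Reading off H_k = ker ∂_k / im ∂_{k+1}:

  H_0: rank C_0 − rank ∂_1 = 4 − 3 = 1, and the invariant factors of ∂_1 are all 1, so H_0 ≅ Z.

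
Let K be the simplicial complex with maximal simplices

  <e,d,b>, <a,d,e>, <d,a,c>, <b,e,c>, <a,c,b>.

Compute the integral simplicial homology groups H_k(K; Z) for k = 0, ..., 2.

Fix the vertex order a < b < c < d < e and write every simplex with vertices in increasing order. Then dim K = 2 and the simplices of K are:

  0-simplices (5): a, b, c, d, e
  1-simplices (10): ab, ac, ad, ae, bc, bd, be, cd, ce, de
  2-simplices (5): abc, acd, ade, bce, bde

giving chain groups C_0 ≅ Z^5, C_1 ≅ Z^10, C_2 ≅ Z^5.

∂_1: C_1 → C_0 maps an edge to its endpoints' difference, ∂[p,q] = q − p. For instance
  ∂ab = b − a.
This gives a 5×10 integer matrix of rank 4; reducing to Smith normal form yields diagonal entries (1,1,1,1).

∂_2: C_2 → C_1 acts by ∂[p,q,r] = [q,r] − [p,r] + [p,q]. For instance
  ∂acd = cd − ad + ac,
  ∂bce = ce − be + bc.
The resulting 10×5 matrix has rank 5, and its Smith normal form has invariant factors (1,1,1,1,1).

Now H_k = ker ∂_k / im ∂_{k+1}, so:

  H_0: rank C_0 − rank ∂_1 = 5 − 4 = 1, and the invariant factors of ∂_1 are all 1, so H_0 ≅ Z.
  H_1: rank ker ∂_1 − rank ∂_2 = (10 − 4) − 5 = 1, and the invariant factors of ∂_2 are all 1, so H_1 ≅ Z.
  H_2: rank ker ∂_2 − rank ∂_3 = (5 − 5) − 0 = 0, and there is no ∂_3, so H_2 ≅ 0.

As a check, the Euler characteristic is 5 − 10 + 5 = 0, which agrees with 1 − 1 + 0 = 0.

H_0 ≅ Z,  H_1 ≅ Z,  H_2 = 0.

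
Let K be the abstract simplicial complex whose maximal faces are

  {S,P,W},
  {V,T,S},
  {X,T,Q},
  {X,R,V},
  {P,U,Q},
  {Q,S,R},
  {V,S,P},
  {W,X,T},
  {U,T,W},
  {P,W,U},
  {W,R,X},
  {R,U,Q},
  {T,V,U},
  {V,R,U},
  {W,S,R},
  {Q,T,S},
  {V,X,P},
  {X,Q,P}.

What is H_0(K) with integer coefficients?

H_0 = Z.

Fix the vertex order P < Q < R < S < T < U < V < W < X and write every simplex with vertices in increasing order. Then dim K = 2 and the simplices of K are:

  0-simplices (9): P, Q, R, S, T, U, V, W, X
  1-simplices (27): PQ, PS, PU, PV, PW, PX, QR, QS, QT, QU, QX, RS, RU, RV, RW, RX, ST, SV, SW, TU, TV, TW, TX, UV, UW, VX, WX
  2-simplices (18): PQU, PQX, PSV, PSW, PUW, PVX, QRS, QRU, QST, QTX, RSW, RUV, RVX, RWX, STV, TUV, TUW, TWX

Hence C_0 ≅ Z^9, C_1 ≅ Z^27, C_2 ≅ Z^18.

The boundary map ∂_1: C_1 → C_0 is given by ∂[p,q] = [q] − [p].
The 9×27 boundary matrix has rank 8 and Smith normal form diag(1,1,1,1,1,1,1,1).

Boundary ∂_2: C_2 → C_1 sends each 2-simplex [p,q,r] to [q,r] − [p,r] + [p,q]. For instance
  ∂RUV = UV − RV + RU,
  ∂PVX = VX − PX + PV.
The resulting 27×18 matrix has rank 17, and its Smith normal form has invariant factors (1,1,1,1,1,1,1,1,1,1,1,1,1,1,1,1,1).

Computing H_k = (kernel of ∂_k) / (image of ∂_{k+1}):

  H_0: rank C_0 − rank ∂_1 = 9 − 8 = 1, and the invariant factors of ∂_1 are all 1, so H_0 ≅ Z.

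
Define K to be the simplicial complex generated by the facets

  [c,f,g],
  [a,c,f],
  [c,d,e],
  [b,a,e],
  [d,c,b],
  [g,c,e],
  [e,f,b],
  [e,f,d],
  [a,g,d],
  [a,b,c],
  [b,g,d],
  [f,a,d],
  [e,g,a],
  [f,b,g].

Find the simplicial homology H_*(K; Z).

Order the vertices as a < b < c < d < e < f < g. Listing each simplex with vertices in this order, K has dimension 2 with simplices:

  0-simplices (7): a, b, c, d, e, f, g
  1-simplices (21): ab, ac, ad, ae, af, ag, bc, bd, be, bf, bg, cd, ce, cf, cg, de, df, dg, ef, eg, fg
  2-simplices (14): abc, abe, acf, adf, adg, aeg, bcd, bdg, bef, bfg, cde, ceg, cfg, def

giving chain groups C_0 ≅ Z^7, C_1 ≅ Z^21, C_2 ≅ Z^14.

Boundary ∂_1: C_1 → C_0 sends each edge [p,q] (with p < q) to q − p. For instance
  ∂ag = g − a.
As a 7×21 matrix over Z this has rank 6, with invariant factors (1,1,1,1,1,1).

The boundary map ∂_2: C_2 → C_1 sends each 2-simplex [p,q,r] to [q,r] − [p,r] + [p,q]. For instance
  ∂bef = ef − bf + be,
  ∂aeg = eg − ag + ae.
The 21×14 boundary matrix has rank 13 and Smith normal form diag(1,1,1,1,1,1,1,1,1,1,1,1,1).

From H_k ≅ ker(∂_k) / im(∂_{k+1}) we obtain:

  H_0: rank C_0 − rank ∂_1 = 7 − 6 = 1, and the invariant factors of ∂_1 are all 1, so H_0 ≅ Z.
  H_1: rank ker ∂_1 − rank ∂_2 = (21 − 6) − 13 = 2, and the invariant factors of ∂_2 are all 1, so H_1 ≅ Z^2.
  H_2: rank ker ∂_2 − rank ∂_3 = (14 − 13) − 0 = 1, and there is no ∂_3, so H_2 ≅ Z.

H_0 = Z,  H_1 = Z^2,  H_2 = Z.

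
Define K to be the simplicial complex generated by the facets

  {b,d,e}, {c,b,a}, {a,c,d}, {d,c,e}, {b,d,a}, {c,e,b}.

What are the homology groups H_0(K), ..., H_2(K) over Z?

Order the vertices as a < b < c < d < e. Listing each simplex with vertices in this order, K has dimension 2 with simplices:

  0-simplices (5): a, b, c, d, e
  1-simplices (9): ab, ac, ad, bc, bd, be, cd, ce, de
  2-simplices (6): abc, abd, acd, bce, bde, cde

Hence C_0 ≅ Z^5, C_1 ≅ Z^9, C_2 ≅ Z^6.

The boundary map ∂_1: C_1 → C_0 maps an edge to its endpoints' difference, ∂[p,q] = q − p.
This gives a 5×9 integer matrix of rank 4; reducing to Smith normal form yields diagonal entries (1,1,1,1).

The boundary map ∂_2: C_2 → C_1 maps a triangle to the signed sum of its edges. For instance
  ∂abd = bd − ad + ab,
  ∂acd = cd − ad + ac.
As a 9×6 matrix over Z this has rank 5, with invariant factors (1,1,1,1,1).

Now H_k = ker ∂_k / im ∂_{k+1}, so:

  H_0: rank C_0 − rank ∂_1 = 5 − 4 = 1, and the invariant factors of ∂_1 are all 1, so H_0 = Z.
  H_1: rank ker ∂_1 − rank ∂_2 = (9 − 4) − 5 = 0, and the invariant factors of ∂_2 are all 1, so H_1 = 0.
  H_2: rank ker ∂_2 − rank ∂_3 = (6 − 5) − 0 = 1, and there is no ∂_3, so H_2 = Z.

H_0 = Z,  H_1 = 0,  H_2 = Z.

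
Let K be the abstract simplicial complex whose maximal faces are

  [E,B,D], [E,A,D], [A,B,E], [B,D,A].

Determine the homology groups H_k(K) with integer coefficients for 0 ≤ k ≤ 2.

H_0 = Z,  H_1 = 0,  H_2 = Z.

Fix the vertex order A < B < D < E and write every simplex with vertices in increasing order. Then dim K = 2 and the simplices of K are:

  0-simplices (4): A, B, D, E
  1-simplices (6): AB, AD, AE, BD, BE, DE
  2-simplices (4): ABD, ABE, ADE, BDE

giving chain groups C_0 ≅ Z^4, C_1 ≅ Z^6, C_2 ≅ Z^4.

Boundary ∂_1: C_1 → C_0 is given by ∂[p,q] = [q] − [p]. For instance
  ∂DE = E − D.
This gives a 4×6 integer matrix of rank 3; reducing to Smith normal form yields diagonal entries (1,1,1).

The boundary map ∂_2: C_2 → C_1 acts by ∂[p,q,r] = [q,r] − [p,r] + [p,q]. For instance
  ∂BDE = DE − BE + BD,
  ∂ABE = BE − AE + AB.
This gives a 6×4 integer matrix of rank 3; reducing to Smith normal form yields diagonal entries (1,1,1).

Reading off H_k = ker ∂_k / im ∂_{k+1}:

  H_0: rank C_0 − rank ∂_1 = 4 − 3 = 1, and the invariant factors of ∂_1 are all 1, so H_0 = Z.
  H_1: rank ker ∂_1 − rank ∂_2 = (6 − 3) − 3 = 0, and the invariant factors of ∂_2 are all 1, so H_1 = 0.
  H_2: rank ker ∂_2 − rank ∂_3 = (4 − 3) − 0 = 1, and there is no ∂_3, so H_2 = Z.

As a check, the Euler characteristic is 4 − 6 + 4 = 2, which agrees with 1 − 0 + 1 = 2.
(K is a triangulation of the 2-sphere S^2.)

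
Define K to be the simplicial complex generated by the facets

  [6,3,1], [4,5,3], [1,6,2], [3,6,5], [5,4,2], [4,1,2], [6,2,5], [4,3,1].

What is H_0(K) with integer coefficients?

H_0 = Z.

K has 6 vertices, 12 edges, 8 triangles.
rank ∂_0 = 0, rank ∂_1 = 5 ⇒ b_0 = 6 − 0 − 5 = 1; all invariant factors of ∂_1 are 1 so no torsion. So H_0 = Z.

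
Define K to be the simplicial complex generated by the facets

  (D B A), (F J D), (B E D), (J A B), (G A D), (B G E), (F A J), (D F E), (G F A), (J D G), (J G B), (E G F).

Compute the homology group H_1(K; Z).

H_1 = Z/2.

We work with the vertex ordering A < B < D < E < F < G < J. The simplices of K, each written with vertices in increasing order, are:

  0-simplices (7): A, B, D, E, F, G, J
  1-simplices (18): AB, AD, AF, AG, AJ, BD, BE, BG, BJ, DE, DF, DG, DJ, EF, EG, FG, FJ, GJ
  2-simplices (12): ABD, ABJ, ADG, AFG, AFJ, BDE, BEG, BGJ, DEF, DFJ, DGJ, EFG

so the chain groups are C_0 ≅ Z^7, C_1 ≅ Z^18, C_2 ≅ Z^12.

∂_1: C_1 → C_0 maps an edge to its endpoints' difference, ∂[p,q] = q − p. For instance
  ∂BE = E − B.
The 7×18 boundary matrix has rank 6 and Smith normal form diag(1,1,1,1,1,1).

∂_2: C_2 → C_1 sends each 2-simplex [p,q,r] to [q,r] − [p,r] + [p,q]. For instance
  ∂ABJ = BJ − AJ + AB,
  ∂AFJ = FJ − AJ + AF.
The resulting 18×12 matrix has rank 12, and its Smith normal form has invariant factors (1,1,1,1,1,1,1,1,1,1,1,2).

Reading off H_k = ker ∂_k / im ∂_{k+1}:

  H_1: rank ker ∂_1 − rank ∂_2 = (18 − 6) − 12 = 0, and ∂_2 has invariant factor 2 > 1, so H_1 = Z/2.

(K is a triangulation of the real projective plane RP^2.)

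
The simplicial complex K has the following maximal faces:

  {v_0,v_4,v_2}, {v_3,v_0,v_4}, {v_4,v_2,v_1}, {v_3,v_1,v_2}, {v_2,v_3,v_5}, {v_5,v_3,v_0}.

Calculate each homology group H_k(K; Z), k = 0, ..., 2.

We work with the vertex ordering v_0 < v_1 < v_2 < v_3 < v_4 < v_5. The simplices of K, each written with vertices in increasing order, are:

  0-simplices (6): [v_0], [v_1], [v_2], [v_3], [v_4], [v_5]
  1-simplices (12): [v_0,v_2], [v_0,v_3], [v_0,v_4], [v_0,v_5], [v_1,v_2], [v_1,v_3], [v_1,v_4], [v_2,v_3], [v_2,v_4], [v_2,v_5], [v_3,v_4], [v_3,v_5]
  2-simplices (6): [v_0,v_2,v_4], [v_0,v_3,v_4], [v_0,v_3,v_5], [v_1,v_2,v_3], [v_1,v_2,v_4], [v_2,v_3,v_5]

Hence C_0 ≅ Z^6, C_1 ≅ Z^12, C_2 ≅ Z^6.

The boundary map ∂_1: C_1 → C_0 sends each edge [p,q] (with p < q) to q − p. For instance
  ∂[v_0,v_5] = [v_5] − [v_0].
The resulting 6×12 matrix has rank 5, and its Smith normal form has invariant factors (1,1,1,1,1).

∂_2: C_2 → C_1 acts by ∂[p,q,r] = [q,r] − [p,r] + [p,q]. For instance
  ∂[v_0,v_3,v_5] = [v_3,v_5] − [v_0,v_5] + [v_0,v_3],
  ∂[v_0,v_2,v_4] = [v_2,v_4] − [v_0,v_4] + [v_0,v_2].
This gives a 12×6 integer matrix of rank 6; reducing to Smith normal form yields diagonal entries (1,1,1,1,1,1).

Computing H_k = (kernel of ∂_k) / (image of ∂_{k+1}):

  H_0: rank C_0 − rank ∂_1 = 6 − 5 = 1, and the invariant factors of ∂_1 are all 1, so H_0 = Z.
  H_1: rank ker ∂_1 − rank ∂_2 = (12 − 5) − 6 = 1, and the invariant factors of ∂_2 are all 1, so H_1 = Z.
  H_2: rank ker ∂_2 − rank ∂_3 = (6 − 6) − 0 = 0, and there is no ∂_3, so H_2 = 0.

As a check, the Euler characteristic is 6 − 12 + 6 = 0, which agrees with 1 − 1 + 0 = 0.
(K is a triangulation of the cylinder S^1 x I.)

H_0 = Z,  H_1 = Z,  H_2 = 0.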